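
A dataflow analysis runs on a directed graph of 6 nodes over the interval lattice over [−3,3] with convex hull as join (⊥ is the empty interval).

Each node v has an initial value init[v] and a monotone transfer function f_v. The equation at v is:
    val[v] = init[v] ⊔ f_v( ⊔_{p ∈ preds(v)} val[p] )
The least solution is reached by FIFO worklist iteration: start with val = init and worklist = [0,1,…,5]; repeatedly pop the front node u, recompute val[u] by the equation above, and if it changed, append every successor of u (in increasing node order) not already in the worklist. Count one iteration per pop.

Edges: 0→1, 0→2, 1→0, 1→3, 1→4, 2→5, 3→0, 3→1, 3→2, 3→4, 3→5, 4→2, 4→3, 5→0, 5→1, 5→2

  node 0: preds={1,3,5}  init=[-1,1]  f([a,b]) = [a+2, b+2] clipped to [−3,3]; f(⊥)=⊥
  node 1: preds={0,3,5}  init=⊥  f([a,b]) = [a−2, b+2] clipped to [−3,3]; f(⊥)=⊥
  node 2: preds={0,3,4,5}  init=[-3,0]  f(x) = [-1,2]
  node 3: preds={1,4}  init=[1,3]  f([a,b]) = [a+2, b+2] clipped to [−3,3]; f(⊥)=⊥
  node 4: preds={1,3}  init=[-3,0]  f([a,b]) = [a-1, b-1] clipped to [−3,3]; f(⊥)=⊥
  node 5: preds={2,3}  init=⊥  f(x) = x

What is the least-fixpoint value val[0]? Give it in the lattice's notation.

[-1,3]

Iteration log — 10 steps:
  step 1. node 0  ⊔preds=[1,3]  new=[-1,3]  old=[-1,1]  +wl: 
  step 2. node 1  ⊔preds=[-1,3]  new=[-3,3]  old=⊥  +wl: 0
  step 3. node 2  ⊔preds=[-3,3]  new=[-3,2]  old=[-3,0]  +wl: 
  step 4. node 3  ⊔preds=[-3,3]  new=[-1,3]  old=[1,3]  +wl: 1,2
  step 5. node 4  ⊔preds=[-3,3]  new=[-3,2]  old=[-3,0]  +wl: 3
  step 6. node 5  ⊔preds=[-3,3]  new=[-3,3]  old=⊥  +wl: 
  step 7. node 0  ⊔preds=[-3,3]  new=[-1,3]  stable
  step 8. node 1  ⊔preds=[-3,3]  new=[-3,3]  stable
  step 9. node 2  ⊔preds=[-3,3]  new=[-3,2]  stable
  step 10. node 3  ⊔preds=[-3,3]  new=[-1,3]  stable

Least fixpoint reached:
  node 0: [-1,3]
  node 1: [-3,3]
  node 2: [-3,2]
  node 3: [-1,3]
  node 4: [-3,2]
  node 5: [-3,3]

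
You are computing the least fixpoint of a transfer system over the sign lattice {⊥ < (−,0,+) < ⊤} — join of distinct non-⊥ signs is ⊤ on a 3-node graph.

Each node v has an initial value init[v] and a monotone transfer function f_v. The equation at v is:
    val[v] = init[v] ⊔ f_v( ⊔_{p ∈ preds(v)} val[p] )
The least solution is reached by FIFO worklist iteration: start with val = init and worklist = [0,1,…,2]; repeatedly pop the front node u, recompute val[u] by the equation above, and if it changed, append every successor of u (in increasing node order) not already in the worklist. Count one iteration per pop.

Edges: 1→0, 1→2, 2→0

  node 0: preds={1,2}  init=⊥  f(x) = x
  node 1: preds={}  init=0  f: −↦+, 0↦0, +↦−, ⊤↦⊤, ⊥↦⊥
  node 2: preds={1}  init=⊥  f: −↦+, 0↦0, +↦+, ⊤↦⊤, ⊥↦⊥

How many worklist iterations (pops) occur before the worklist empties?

4

Trace (4 dequeues):
  [1] u=0 | in 0 | out 0 | prev ⊥ | push {}
  [2] u=1 | in ⊥ | out 0 | ==
  [3] u=2 | in 0 | out 0 | prev ⊥ | push {0}
  [4] u=0 | in 0 | out 0 | ==

Converged values:
  [0] 0
  [1] 0
  [2] 0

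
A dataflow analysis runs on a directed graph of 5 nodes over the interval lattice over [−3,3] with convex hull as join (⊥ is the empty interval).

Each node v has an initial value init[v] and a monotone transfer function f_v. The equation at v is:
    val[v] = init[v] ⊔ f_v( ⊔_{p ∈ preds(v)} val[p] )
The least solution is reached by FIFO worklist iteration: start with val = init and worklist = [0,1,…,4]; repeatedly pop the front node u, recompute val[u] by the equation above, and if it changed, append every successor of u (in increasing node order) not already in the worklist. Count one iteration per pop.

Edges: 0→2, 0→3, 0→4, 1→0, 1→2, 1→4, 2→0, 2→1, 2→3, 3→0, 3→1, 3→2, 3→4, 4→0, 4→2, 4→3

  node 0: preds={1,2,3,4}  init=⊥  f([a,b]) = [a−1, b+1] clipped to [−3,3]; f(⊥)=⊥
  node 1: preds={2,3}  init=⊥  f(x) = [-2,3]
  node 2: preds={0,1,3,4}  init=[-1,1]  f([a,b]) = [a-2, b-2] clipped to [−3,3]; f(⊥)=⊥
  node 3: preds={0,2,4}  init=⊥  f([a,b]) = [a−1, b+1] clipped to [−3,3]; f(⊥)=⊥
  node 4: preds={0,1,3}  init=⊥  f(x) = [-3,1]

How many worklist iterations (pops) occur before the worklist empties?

Worklist (10 pops):
  #1 pop 0: in=[-1,1] → [-2,2] (was ⊥); enqueue []
  #2 pop 1: in=[-1,1] → [-2,3] (was ⊥); enqueue [0]
  #3 pop 2: in=[-2,3] → [-3,1] (was [-1,1]); enqueue [1]
  #4 pop 3: in=[-3,2] → [-3,3] (was ⊥); enqueue [2]
  #5 pop 4: in=[-3,3] → [-3,1] (was ⊥); enqueue [3]
  #6 pop 0: in=[-3,3] → [-3,3] (was [-2,2]); enqueue [4]
  #7 pop 1: in=[-3,3] → [-2,3] (no change)
  #8 pop 2: in=[-3,3] → [-3,1] (no change)
  #9 pop 3: in=[-3,3] → [-3,3] (no change)
  #10 pop 4: in=[-3,3] → [-3,1] (no change)

Fixpoint:
  val[0] = [-3,3]
  val[1] = [-2,3]
  val[2] = [-3,1]
  val[3] = [-3,3]
  val[4] = [-3,1]

10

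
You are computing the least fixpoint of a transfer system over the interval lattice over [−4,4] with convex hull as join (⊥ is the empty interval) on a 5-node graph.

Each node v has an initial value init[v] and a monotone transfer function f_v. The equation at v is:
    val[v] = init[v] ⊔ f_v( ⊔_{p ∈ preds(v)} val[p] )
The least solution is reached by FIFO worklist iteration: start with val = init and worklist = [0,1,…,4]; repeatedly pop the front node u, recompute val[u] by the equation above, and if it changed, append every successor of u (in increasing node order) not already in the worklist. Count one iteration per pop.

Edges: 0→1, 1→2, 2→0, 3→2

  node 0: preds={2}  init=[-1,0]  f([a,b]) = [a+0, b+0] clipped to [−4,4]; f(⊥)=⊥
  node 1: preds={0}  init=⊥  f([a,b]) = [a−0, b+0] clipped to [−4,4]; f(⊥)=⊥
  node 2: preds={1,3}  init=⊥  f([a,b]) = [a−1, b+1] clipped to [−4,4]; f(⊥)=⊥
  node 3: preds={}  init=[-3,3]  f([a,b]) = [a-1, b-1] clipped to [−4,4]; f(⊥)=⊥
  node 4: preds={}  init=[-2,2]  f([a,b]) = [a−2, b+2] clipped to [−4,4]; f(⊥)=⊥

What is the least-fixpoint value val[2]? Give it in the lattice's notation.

Iteration log — 8 steps:
  step 1. node 0  ⊔preds=⊥  new=[-1,0]  stable
  step 2. node 1  ⊔preds=[-1,0]  new=[-1,0]  old=⊥  +wl: 
  step 3. node 2  ⊔preds=[-3,3]  new=[-4,4]  old=⊥  +wl: 0
  step 4. node 3  ⊔preds=⊥  new=[-3,3]  stable
  step 5. node 4  ⊔preds=⊥  new=[-2,2]  stable
  step 6. node 0  ⊔preds=[-4,4]  new=[-4,4]  old=[-1,0]  +wl: 1
  step 7. node 1  ⊔preds=[-4,4]  new=[-4,4]  old=[-1,0]  +wl: 2
  step 8. node 2  ⊔preds=[-4,4]  new=[-4,4]  stable

Least fixpoint reached:
  node 0: [-4,4]
  node 1: [-4,4]
  node 2: [-4,4]
  node 3: [-3,3]
  node 4: [-2,2]

[-4,4]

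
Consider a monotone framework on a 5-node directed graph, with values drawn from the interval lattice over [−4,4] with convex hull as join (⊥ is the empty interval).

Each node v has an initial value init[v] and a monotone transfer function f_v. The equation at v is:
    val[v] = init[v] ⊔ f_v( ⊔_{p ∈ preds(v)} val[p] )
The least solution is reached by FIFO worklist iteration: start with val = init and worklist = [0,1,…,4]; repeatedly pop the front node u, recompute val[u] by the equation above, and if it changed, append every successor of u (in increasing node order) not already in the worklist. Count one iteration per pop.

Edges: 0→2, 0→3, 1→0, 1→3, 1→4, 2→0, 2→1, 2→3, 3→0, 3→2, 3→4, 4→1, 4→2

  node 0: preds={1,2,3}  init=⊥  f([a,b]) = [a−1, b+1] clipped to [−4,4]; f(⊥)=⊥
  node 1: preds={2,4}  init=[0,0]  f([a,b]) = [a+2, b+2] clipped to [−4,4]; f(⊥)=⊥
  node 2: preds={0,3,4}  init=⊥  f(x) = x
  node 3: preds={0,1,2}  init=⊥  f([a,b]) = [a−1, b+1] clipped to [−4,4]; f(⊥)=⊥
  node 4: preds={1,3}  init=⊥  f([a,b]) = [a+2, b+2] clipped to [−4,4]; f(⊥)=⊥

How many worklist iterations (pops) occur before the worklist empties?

Iteration log — 20 steps:
  step 1. node 0  ⊔preds=[0,0]  new=[-1,1]  old=⊥  +wl: 
  step 2. node 1  ⊔preds=⊥  new=[0,0]  stable
  step 3. node 2  ⊔preds=[-1,1]  new=[-1,1]  old=⊥  +wl: 0,1
  step 4. node 3  ⊔preds=[-1,1]  new=[-2,2]  old=⊥  +wl: 2
  step 5. node 4  ⊔preds=[-2,2]  new=[0,4]  old=⊥  +wl: 
  step 6. node 0  ⊔preds=[-2,2]  new=[-3,3]  old=[-1,1]  +wl: 3
  step 7. node 1  ⊔preds=[-1,4]  new=[0,4]  old=[0,0]  +wl: 0,4
  step 8. node 2  ⊔preds=[-3,4]  new=[-3,4]  old=[-1,1]  +wl: 1
  step 9. node 3  ⊔preds=[-3,4]  new=[-4,4]  old=[-2,2]  +wl: 2
  step 10. node 0  ⊔preds=[-4,4]  new=[-4,4]  old=[-3,3]  +wl: 3
  step 11. node 4  ⊔preds=[-4,4]  new=[-2,4]  old=[0,4]  +wl: 
  step 12. node 1  ⊔preds=[-3,4]  new=[-1,4]  old=[0,4]  +wl: 0,4
  step 13. node 2  ⊔preds=[-4,4]  new=[-4,4]  old=[-3,4]  +wl: 1
  step 14. node 3  ⊔preds=[-4,4]  new=[-4,4]  stable
  step 15. node 0  ⊔preds=[-4,4]  new=[-4,4]  stable
  step 16. node 4  ⊔preds=[-4,4]  new=[-2,4]  stable
  step 17. node 1  ⊔preds=[-4,4]  new=[-2,4]  old=[-1,4]  +wl: 0,3,4
  step 18. node 0  ⊔preds=[-4,4]  new=[-4,4]  stable
  step 19. node 3  ⊔preds=[-4,4]  new=[-4,4]  stable
  step 20. node 4  ⊔preds=[-4,4]  new=[-2,4]  stable

Least fixpoint reached:
  node 0: [-4,4]
  node 1: [-2,4]
  node 2: [-4,4]
  node 3: [-4,4]
  node 4: [-2,4]

20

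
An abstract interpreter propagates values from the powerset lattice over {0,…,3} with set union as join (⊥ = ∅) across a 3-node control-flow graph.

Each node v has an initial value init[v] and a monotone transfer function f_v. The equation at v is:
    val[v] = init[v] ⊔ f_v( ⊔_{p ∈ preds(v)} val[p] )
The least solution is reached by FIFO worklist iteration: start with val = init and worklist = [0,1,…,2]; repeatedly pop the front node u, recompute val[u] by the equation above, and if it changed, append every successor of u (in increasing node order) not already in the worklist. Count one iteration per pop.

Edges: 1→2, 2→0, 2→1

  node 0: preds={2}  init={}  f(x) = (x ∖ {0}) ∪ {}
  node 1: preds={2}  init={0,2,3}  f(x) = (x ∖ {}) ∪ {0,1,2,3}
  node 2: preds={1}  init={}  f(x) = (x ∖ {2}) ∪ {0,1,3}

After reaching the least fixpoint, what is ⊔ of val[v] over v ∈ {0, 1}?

Worklist (5 pops):
  #1 pop 0: in={} → {} (no change)
  #2 pop 1: in={} → {0,1,2,3} (was {0,2,3}); enqueue []
  #3 pop 2: in={0,1,2,3} → {0,1,3} (was {}); enqueue [0,1]
  #4 pop 0: in={0,1,3} → {1,3} (was {}); enqueue []
  #5 pop 1: in={0,1,3} → {0,1,2,3} (no change)

Fixpoint:
  val[0] = {1,3}
  val[1] = {0,1,2,3}
  val[2] = {0,1,3}

{0,1,2,3}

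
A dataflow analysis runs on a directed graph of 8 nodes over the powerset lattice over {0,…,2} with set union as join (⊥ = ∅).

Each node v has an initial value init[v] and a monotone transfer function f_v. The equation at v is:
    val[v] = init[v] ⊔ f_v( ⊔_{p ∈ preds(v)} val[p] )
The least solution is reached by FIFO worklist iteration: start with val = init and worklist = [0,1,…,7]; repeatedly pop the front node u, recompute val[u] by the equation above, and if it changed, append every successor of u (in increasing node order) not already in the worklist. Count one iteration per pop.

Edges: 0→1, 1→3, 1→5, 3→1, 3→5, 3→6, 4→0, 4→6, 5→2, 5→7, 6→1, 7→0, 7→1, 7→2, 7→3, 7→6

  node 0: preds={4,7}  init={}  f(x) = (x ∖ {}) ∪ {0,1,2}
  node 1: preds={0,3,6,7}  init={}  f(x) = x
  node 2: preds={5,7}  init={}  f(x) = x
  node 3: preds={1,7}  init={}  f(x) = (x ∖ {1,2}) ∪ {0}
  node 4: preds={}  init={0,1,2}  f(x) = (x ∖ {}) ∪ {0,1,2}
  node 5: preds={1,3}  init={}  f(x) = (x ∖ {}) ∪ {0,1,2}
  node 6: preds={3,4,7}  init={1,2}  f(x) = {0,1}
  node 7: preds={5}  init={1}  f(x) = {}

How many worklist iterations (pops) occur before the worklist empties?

Trace (10 dequeues):
  [1] u=0 | in {0,1,2} | out {0,1,2} | prev {} | push {}
  [2] u=1 | in {0,1,2} | out {0,1,2} | prev {} | push {}
  [3] u=2 | in {1} | out {1} | prev {} | push {}
  [4] u=3 | in {0,1,2} | out {0} | prev {} | push {1}
  [5] u=4 | in {} | out {0,1,2} | ==
  [6] u=5 | in {0,1,2} | out {0,1,2} | prev {} | push {2}
  [7] u=6 | in {0,1,2} | out {0,1,2} | prev {1,2} | push {}
  [8] u=7 | in {0,1,2} | out {1} | ==
  [9] u=1 | in {0,1,2} | out {0,1,2} | ==
  [10] u=2 | in {0,1,2} | out {0,1,2} | prev {1} | push {}

Converged values:
  [0] {0,1,2}
  [1] {0,1,2}
  [2] {0,1,2}
  [3] {0}
  [4] {0,1,2}
  [5] {0,1,2}
  [6] {0,1,2}
  [7] {1}

10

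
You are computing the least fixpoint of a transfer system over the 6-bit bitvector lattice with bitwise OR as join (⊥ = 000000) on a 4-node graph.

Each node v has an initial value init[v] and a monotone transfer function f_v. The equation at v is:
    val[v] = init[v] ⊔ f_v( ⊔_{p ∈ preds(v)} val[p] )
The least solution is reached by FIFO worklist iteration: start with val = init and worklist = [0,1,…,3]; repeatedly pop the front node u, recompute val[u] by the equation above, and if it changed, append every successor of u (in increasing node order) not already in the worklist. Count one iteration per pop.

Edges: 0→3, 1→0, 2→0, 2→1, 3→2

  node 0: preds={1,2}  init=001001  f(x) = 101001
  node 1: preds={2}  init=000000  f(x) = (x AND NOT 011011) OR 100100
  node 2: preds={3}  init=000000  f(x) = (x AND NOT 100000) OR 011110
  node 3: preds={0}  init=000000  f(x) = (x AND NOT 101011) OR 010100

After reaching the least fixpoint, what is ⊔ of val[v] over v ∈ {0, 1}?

Worklist (7 pops):
  #1 pop 0: in=000000 → 101001 (was 001001); enqueue []
  #2 pop 1: in=000000 → 100100 (was 000000); enqueue [0]
  #3 pop 2: in=000000 → 011110 (was 000000); enqueue [1]
  #4 pop 3: in=101001 → 010100 (was 000000); enqueue [2]
  #5 pop 0: in=111110 → 101001 (no change)
  #6 pop 1: in=011110 → 100100 (no change)
  #7 pop 2: in=010100 → 011110 (no change)

Fixpoint:
  val[0] = 101001
  val[1] = 100100
  val[2] = 011110
  val[3] = 010100

101101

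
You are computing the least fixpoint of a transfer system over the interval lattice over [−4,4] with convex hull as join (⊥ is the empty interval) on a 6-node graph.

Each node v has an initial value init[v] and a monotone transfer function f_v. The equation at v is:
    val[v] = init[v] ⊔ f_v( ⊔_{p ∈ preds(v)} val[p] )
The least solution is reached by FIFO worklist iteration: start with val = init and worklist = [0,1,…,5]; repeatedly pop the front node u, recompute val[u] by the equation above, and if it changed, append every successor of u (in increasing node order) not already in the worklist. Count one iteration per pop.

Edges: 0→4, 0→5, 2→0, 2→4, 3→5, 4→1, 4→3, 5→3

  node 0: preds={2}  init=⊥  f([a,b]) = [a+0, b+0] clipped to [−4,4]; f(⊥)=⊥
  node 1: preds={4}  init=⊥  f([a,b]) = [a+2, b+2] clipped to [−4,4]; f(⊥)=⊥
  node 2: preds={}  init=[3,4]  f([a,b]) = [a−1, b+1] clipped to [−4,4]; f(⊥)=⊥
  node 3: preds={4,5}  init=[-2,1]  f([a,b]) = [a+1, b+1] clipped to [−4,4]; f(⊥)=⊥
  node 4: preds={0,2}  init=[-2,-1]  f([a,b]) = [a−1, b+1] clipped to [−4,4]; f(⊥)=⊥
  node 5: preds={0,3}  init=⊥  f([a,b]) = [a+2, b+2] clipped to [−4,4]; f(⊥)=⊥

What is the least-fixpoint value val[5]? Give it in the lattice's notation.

Iteration log — 9 steps:
  step 1. node 0  ⊔preds=[3,4]  new=[3,4]  old=⊥  +wl: 
  step 2. node 1  ⊔preds=[-2,-1]  new=[0,1]  old=⊥  +wl: 
  step 3. node 2  ⊔preds=⊥  new=[3,4]  stable
  step 4. node 3  ⊔preds=[-2,-1]  new=[-2,1]  stable
  step 5. node 4  ⊔preds=[3,4]  new=[-2,4]  old=[-2,-1]  +wl: 1,3
  step 6. node 5  ⊔preds=[-2,4]  new=[0,4]  old=⊥  +wl: 
  step 7. node 1  ⊔preds=[-2,4]  new=[0,4]  old=[0,1]  +wl: 
  step 8. node 3  ⊔preds=[-2,4]  new=[-2,4]  old=[-2,1]  +wl: 5
  step 9. node 5  ⊔preds=[-2,4]  new=[0,4]  stable

Least fixpoint reached:
  node 0: [3,4]
  node 1: [0,4]
  node 2: [3,4]
  node 3: [-2,4]
  node 4: [-2,4]
  node 5: [0,4]

[0,4]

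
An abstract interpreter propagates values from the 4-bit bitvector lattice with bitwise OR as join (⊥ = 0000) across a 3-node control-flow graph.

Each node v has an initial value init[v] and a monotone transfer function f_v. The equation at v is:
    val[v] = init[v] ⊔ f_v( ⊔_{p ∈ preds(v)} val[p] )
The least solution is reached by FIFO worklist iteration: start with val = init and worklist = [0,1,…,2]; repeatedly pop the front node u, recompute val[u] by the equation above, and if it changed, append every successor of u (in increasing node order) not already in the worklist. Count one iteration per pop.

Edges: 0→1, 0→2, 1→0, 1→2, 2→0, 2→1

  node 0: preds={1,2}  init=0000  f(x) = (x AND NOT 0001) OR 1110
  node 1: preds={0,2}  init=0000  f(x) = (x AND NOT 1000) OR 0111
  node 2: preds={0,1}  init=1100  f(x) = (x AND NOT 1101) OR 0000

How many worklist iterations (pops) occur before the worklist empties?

Worklist (5 pops):
  #1 pop 0: in=1100 → 1110 (was 0000); enqueue []
  #2 pop 1: in=1110 → 0111 (was 0000); enqueue [0]
  #3 pop 2: in=1111 → 1110 (was 1100); enqueue [1]
  #4 pop 0: in=1111 → 1110 (no change)
  #5 pop 1: in=1110 → 0111 (no change)

Fixpoint:
  val[0] = 1110
  val[1] = 0111
  val[2] = 1110

5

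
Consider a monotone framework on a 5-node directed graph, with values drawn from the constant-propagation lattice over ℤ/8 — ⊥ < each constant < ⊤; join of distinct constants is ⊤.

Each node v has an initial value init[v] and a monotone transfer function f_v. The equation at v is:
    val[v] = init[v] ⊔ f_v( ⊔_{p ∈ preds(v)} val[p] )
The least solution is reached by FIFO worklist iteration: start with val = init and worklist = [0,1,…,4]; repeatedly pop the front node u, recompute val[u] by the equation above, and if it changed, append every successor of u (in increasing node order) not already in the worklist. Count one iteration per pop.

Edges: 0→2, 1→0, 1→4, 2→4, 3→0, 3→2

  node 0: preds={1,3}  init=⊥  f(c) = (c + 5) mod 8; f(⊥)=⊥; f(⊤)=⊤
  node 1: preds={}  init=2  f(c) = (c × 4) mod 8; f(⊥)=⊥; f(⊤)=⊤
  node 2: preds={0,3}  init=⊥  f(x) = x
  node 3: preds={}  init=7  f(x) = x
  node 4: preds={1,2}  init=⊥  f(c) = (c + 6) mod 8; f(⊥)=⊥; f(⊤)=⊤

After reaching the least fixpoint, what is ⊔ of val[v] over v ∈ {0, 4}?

Iteration log — 5 steps:
  step 1. node 0  ⊔preds=⊤  new=⊤  old=⊥  +wl: 
  step 2. node 1  ⊔preds=⊥  new=2  stable
  step 3. node 2  ⊔preds=⊤  new=⊤  old=⊥  +wl: 
  step 4. node 3  ⊔preds=⊥  new=7  stable
  step 5. node 4  ⊔preds=⊤  new=⊤  old=⊥  +wl: 

Least fixpoint reached:
  node 0: ⊤
  node 1: 2
  node 2: ⊤
  node 3: 7
  node 4: ⊤

⊤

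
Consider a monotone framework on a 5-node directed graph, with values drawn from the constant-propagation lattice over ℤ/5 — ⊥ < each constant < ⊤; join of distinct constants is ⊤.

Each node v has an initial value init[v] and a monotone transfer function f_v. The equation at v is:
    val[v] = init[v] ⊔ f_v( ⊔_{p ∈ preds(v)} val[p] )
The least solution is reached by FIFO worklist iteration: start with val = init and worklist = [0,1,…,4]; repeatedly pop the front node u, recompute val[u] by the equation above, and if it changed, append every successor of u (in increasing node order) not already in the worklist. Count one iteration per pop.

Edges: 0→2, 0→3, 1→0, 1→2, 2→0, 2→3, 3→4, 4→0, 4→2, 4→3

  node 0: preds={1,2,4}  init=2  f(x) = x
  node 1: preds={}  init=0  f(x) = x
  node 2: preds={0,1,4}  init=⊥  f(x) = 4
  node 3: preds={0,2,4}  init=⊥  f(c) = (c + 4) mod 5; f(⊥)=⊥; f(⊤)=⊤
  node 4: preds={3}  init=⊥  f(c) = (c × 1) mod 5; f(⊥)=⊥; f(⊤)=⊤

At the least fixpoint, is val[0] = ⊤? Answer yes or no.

Iteration log — 8 steps:
  step 1. node 0  ⊔preds=0  new=⊤  old=2  +wl: 
  step 2. node 1  ⊔preds=⊥  new=0  stable
  step 3. node 2  ⊔preds=⊤  new=4  old=⊥  +wl: 0
  step 4. node 3  ⊔preds=⊤  new=⊤  old=⊥  +wl: 
  step 5. node 4  ⊔preds=⊤  new=⊤  old=⊥  +wl: 2,3
  step 6. node 0  ⊔preds=⊤  new=⊤  stable
  step 7. node 2  ⊔preds=⊤  new=4  stable
  step 8. node 3  ⊔preds=⊤  new=⊤  stable

Least fixpoint reached:
  node 0: ⊤
  node 1: 0
  node 2: 4
  node 3: ⊤
  node 4: ⊤

yes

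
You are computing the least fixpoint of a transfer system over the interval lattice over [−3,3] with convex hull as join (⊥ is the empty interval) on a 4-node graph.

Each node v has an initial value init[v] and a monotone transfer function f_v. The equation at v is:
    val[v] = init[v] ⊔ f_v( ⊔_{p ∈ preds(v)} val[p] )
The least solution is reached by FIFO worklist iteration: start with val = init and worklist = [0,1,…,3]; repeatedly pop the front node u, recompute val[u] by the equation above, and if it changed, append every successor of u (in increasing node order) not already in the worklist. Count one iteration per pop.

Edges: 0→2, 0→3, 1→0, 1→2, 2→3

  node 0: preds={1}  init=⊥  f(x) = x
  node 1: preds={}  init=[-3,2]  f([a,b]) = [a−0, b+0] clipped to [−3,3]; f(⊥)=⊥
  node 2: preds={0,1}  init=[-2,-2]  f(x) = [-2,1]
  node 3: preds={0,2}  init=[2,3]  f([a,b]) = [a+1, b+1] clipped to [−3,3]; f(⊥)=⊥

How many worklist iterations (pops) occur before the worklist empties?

Worklist (4 pops):
  #1 pop 0: in=[-3,2] → [-3,2] (was ⊥); enqueue []
  #2 pop 1: in=⊥ → [-3,2] (no change)
  #3 pop 2: in=[-3,2] → [-2,1] (was [-2,-2]); enqueue []
  #4 pop 3: in=[-3,2] → [-2,3] (was [2,3]); enqueue []

Fixpoint:
  val[0] = [-3,2]
  val[1] = [-3,2]
  val[2] = [-2,1]
  val[3] = [-2,3]

4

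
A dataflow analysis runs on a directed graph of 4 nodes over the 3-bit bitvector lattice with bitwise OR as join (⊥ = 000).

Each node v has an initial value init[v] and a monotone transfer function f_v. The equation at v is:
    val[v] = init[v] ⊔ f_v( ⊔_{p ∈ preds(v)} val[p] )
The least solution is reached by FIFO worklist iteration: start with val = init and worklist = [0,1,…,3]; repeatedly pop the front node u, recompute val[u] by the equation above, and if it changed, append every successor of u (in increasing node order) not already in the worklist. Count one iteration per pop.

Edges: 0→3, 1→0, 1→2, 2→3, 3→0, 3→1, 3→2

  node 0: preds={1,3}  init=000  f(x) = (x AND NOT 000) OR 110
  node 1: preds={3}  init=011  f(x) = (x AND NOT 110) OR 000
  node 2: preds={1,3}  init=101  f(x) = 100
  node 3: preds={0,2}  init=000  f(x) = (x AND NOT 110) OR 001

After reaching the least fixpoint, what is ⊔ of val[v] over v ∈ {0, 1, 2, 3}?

111

Trace (7 dequeues):
  [1] u=0 | in 011 | out 111 | prev 000 | push {}
  [2] u=1 | in 000 | out 011 | ==
  [3] u=2 | in 011 | out 101 | ==
  [4] u=3 | in 111 | out 001 | prev 000 | push {0,1,2}
  [5] u=0 | in 011 | out 111 | ==
  [6] u=1 | in 001 | out 011 | ==
  [7] u=2 | in 011 | out 101 | ==

Converged values:
  [0] 111
  [1] 011
  [2] 101
  [3] 001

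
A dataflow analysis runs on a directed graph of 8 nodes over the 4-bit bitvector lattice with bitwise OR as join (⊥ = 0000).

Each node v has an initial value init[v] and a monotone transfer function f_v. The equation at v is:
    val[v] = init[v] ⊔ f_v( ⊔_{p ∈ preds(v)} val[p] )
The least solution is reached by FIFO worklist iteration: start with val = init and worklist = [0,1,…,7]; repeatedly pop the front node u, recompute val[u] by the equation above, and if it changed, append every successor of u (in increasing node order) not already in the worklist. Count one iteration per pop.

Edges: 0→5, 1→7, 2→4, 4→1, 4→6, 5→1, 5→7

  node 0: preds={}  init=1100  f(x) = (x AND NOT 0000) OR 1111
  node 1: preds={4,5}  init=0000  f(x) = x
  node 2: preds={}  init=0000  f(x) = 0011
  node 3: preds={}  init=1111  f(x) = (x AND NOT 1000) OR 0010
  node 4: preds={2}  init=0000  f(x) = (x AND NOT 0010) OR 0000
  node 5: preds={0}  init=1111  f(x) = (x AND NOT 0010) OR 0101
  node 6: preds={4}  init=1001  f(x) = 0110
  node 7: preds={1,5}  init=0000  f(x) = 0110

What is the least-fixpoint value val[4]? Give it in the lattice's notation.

0001

Iteration log — 9 steps:
  step 1. node 0  ⊔preds=0000  new=1111  old=1100  +wl: 
  step 2. node 1  ⊔preds=1111  new=1111  old=0000  +wl: 
  step 3. node 2  ⊔preds=0000  new=0011  old=0000  +wl: 
  step 4. node 3  ⊔preds=0000  new=1111  stable
  step 5. node 4  ⊔preds=0011  new=0001  old=0000  +wl: 1
  step 6. node 5  ⊔preds=1111  new=1111  stable
  step 7. node 6  ⊔preds=0001  new=1111  old=1001  +wl: 
  step 8. node 7  ⊔preds=1111  new=0110  old=0000  +wl: 
  step 9. node 1  ⊔preds=1111  new=1111  stable

Least fixpoint reached:
  node 0: 1111
  node 1: 1111
  node 2: 0011
  node 3: 1111
  node 4: 0001
  node 5: 1111
  node 6: 1111
  node 7: 0110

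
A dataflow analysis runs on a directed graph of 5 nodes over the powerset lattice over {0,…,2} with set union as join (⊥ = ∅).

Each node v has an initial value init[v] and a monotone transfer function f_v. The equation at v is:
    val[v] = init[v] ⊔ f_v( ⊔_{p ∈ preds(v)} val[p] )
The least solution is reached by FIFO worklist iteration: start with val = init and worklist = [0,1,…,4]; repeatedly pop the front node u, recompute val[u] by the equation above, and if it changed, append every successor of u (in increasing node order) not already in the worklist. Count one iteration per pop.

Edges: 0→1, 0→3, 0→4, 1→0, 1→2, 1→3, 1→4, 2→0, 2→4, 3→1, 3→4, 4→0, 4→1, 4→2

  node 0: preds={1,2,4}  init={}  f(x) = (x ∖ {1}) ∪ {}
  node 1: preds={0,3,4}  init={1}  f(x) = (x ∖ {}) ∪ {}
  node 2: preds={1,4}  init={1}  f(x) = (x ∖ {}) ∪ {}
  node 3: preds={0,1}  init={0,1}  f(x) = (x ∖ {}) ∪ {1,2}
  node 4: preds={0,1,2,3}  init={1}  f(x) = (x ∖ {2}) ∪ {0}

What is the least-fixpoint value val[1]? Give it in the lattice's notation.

Trace (14 dequeues):
  [1] u=0 | in {1} | out {} | ==
  [2] u=1 | in {0,1} | out {0,1} | prev {1} | push {0}
  [3] u=2 | in {0,1} | out {0,1} | prev {1} | push {}
  [4] u=3 | in {0,1} | out {0,1,2} | prev {0,1} | push {1}
  [5] u=4 | in {0,1,2} | out {0,1} | prev {1} | push {2}
  [6] u=0 | in {0,1} | out {0} | prev {} | push {3,4}
  [7] u=1 | in {0,1,2} | out {0,1,2} | prev {0,1} | push {0}
  [8] u=2 | in {0,1,2} | out {0,1,2} | prev {0,1} | push {}
  [9] u=3 | in {0,1,2} | out {0,1,2} | ==
  [10] u=4 | in {0,1,2} | out {0,1} | ==
  [11] u=0 | in {0,1,2} | out {0,2} | prev {0} | push {1,3,4}
  [12] u=1 | in {0,1,2} | out {0,1,2} | ==
  [13] u=3 | in {0,1,2} | out {0,1,2} | ==
  [14] u=4 | in {0,1,2} | out {0,1} | ==

Converged values:
  [0] {0,2}
  [1] {0,1,2}
  [2] {0,1,2}
  [3] {0,1,2}
  [4] {0,1}

{0,1,2}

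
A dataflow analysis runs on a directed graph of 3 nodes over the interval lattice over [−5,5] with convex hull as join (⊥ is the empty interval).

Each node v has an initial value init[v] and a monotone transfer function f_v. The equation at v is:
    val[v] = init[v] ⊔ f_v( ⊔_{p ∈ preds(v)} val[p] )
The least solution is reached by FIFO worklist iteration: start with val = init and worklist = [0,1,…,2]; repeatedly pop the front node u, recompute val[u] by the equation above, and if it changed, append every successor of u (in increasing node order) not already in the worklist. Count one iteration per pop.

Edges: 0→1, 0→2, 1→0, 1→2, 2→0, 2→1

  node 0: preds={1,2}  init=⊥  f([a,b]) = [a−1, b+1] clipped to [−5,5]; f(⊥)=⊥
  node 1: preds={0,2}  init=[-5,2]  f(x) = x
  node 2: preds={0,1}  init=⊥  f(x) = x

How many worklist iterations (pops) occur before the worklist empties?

Worklist (11 pops):
  #1 pop 0: in=[-5,2] → [-5,3] (was ⊥); enqueue []
  #2 pop 1: in=[-5,3] → [-5,3] (was [-5,2]); enqueue [0]
  #3 pop 2: in=[-5,3] → [-5,3] (was ⊥); enqueue [1]
  #4 pop 0: in=[-5,3] → [-5,4] (was [-5,3]); enqueue [2]
  #5 pop 1: in=[-5,4] → [-5,4] (was [-5,3]); enqueue [0]
  #6 pop 2: in=[-5,4] → [-5,4] (was [-5,3]); enqueue [1]
  #7 pop 0: in=[-5,4] → [-5,5] (was [-5,4]); enqueue [2]
  #8 pop 1: in=[-5,5] → [-5,5] (was [-5,4]); enqueue [0]
  #9 pop 2: in=[-5,5] → [-5,5] (was [-5,4]); enqueue [1]
  #10 pop 0: in=[-5,5] → [-5,5] (no change)
  #11 pop 1: in=[-5,5] → [-5,5] (no change)

Fixpoint:
  val[0] = [-5,5]
  val[1] = [-5,5]
  val[2] = [-5,5]

11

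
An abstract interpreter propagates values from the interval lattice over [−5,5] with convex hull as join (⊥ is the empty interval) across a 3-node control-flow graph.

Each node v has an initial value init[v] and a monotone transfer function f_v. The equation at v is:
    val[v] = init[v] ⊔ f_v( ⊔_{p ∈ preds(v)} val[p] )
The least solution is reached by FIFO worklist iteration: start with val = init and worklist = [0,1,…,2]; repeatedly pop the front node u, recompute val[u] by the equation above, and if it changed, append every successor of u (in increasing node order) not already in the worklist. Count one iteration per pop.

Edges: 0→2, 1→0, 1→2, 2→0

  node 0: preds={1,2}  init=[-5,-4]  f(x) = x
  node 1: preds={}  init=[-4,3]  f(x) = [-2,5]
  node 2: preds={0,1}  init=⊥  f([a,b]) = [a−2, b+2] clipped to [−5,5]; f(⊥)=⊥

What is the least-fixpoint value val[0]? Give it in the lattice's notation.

[-5,5]

Worklist (5 pops):
  #1 pop 0: in=[-4,3] → [-5,3] (was [-5,-4]); enqueue []
  #2 pop 1: in=⊥ → [-4,5] (was [-4,3]); enqueue [0]
  #3 pop 2: in=[-5,5] → [-5,5] (was ⊥); enqueue []
  #4 pop 0: in=[-5,5] → [-5,5] (was [-5,3]); enqueue [2]
  #5 pop 2: in=[-5,5] → [-5,5] (no change)

Fixpoint:
  val[0] = [-5,5]
  val[1] = [-4,5]
  val[2] = [-5,5]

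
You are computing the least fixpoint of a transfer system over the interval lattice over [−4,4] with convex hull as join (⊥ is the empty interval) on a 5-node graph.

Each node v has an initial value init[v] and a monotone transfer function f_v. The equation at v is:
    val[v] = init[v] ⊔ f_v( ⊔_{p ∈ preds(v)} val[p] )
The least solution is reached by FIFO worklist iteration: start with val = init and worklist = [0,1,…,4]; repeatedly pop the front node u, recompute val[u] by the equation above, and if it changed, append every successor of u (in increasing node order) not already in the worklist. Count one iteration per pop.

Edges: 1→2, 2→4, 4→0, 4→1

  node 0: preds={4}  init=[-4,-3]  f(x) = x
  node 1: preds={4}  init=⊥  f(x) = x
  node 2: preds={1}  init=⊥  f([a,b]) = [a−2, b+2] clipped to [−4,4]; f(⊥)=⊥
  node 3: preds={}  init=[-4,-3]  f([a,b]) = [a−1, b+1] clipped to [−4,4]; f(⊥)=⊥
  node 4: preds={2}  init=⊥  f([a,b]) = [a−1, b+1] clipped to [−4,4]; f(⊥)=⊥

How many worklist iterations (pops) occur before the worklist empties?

Trace (5 dequeues):
  [1] u=0 | in ⊥ | out [-4,-3] | ==
  [2] u=1 | in ⊥ | out ⊥ | ==
  [3] u=2 | in ⊥ | out ⊥ | ==
  [4] u=3 | in ⊥ | out [-4,-3] | ==
  [5] u=4 | in ⊥ | out ⊥ | ==

Converged values:
  [0] [-4,-3]
  [1] ⊥
  [2] ⊥
  [3] [-4,-3]
  [4] ⊥

5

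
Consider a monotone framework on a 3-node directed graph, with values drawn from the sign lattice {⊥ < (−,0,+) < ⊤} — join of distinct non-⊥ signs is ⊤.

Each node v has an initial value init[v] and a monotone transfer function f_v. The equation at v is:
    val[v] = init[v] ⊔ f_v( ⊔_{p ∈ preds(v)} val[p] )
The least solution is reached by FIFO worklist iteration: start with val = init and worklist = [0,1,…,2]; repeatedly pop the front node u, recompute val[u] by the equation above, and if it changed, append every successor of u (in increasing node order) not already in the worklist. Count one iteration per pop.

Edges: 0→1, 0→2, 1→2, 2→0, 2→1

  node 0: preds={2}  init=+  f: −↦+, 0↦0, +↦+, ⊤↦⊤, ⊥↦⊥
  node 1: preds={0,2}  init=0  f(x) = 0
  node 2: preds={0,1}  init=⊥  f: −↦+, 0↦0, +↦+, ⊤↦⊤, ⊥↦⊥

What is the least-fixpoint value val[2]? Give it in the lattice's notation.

Trace (6 dequeues):
  [1] u=0 | in ⊥ | out + | ==
  [2] u=1 | in + | out 0 | ==
  [3] u=2 | in ⊤ | out ⊤ | prev ⊥ | push {0,1}
  [4] u=0 | in ⊤ | out ⊤ | prev + | push {2}
  [5] u=1 | in ⊤ | out 0 | ==
  [6] u=2 | in ⊤ | out ⊤ | ==

Converged values:
  [0] ⊤
  [1] 0
  [2] ⊤

⊤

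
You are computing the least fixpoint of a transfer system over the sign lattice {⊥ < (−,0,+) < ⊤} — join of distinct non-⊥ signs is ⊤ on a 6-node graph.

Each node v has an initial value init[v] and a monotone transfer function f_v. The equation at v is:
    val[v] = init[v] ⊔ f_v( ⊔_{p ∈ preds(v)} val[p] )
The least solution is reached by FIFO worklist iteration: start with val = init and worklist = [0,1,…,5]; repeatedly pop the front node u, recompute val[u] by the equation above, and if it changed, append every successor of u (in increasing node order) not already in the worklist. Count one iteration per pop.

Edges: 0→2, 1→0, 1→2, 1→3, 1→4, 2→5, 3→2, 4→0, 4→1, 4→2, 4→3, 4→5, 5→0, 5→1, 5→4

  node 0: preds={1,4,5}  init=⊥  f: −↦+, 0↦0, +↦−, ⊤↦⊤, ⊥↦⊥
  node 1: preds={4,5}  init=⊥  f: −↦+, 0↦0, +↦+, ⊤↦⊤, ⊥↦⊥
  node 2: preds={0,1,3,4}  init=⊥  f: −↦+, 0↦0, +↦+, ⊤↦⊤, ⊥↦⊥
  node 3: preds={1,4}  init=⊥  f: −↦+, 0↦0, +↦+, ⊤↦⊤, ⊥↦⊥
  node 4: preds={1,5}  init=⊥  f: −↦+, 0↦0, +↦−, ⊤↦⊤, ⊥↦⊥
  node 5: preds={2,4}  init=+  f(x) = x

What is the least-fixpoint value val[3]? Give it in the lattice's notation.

⊤

Worklist (16 pops):
  #1 pop 0: in=+ → − (was ⊥); enqueue []
  #2 pop 1: in=+ → + (was ⊥); enqueue [0]
  #3 pop 2: in=⊤ → ⊤ (was ⊥); enqueue []
  #4 pop 3: in=+ → + (was ⊥); enqueue [2]
  #5 pop 4: in=+ → − (was ⊥); enqueue [1,3]
  #6 pop 5: in=⊤ → ⊤ (was +); enqueue [4]
  #7 pop 0: in=⊤ → ⊤ (was −); enqueue []
  #8 pop 2: in=⊤ → ⊤ (no change)
  #9 pop 1: in=⊤ → ⊤ (was +); enqueue [0,2]
  #10 pop 3: in=⊤ → ⊤ (was +); enqueue []
  #11 pop 4: in=⊤ → ⊤ (was −); enqueue [1,3,5]
  #12 pop 0: in=⊤ → ⊤ (no change)
  #13 pop 2: in=⊤ → ⊤ (no change)
  #14 pop 1: in=⊤ → ⊤ (no change)
  #15 pop 3: in=⊤ → ⊤ (no change)
  #16 pop 5: in=⊤ → ⊤ (no change)

Fixpoint:
  val[0] = ⊤
  val[1] = ⊤
  val[2] = ⊤
  val[3] = ⊤
  val[4] = ⊤
  val[5] = ⊤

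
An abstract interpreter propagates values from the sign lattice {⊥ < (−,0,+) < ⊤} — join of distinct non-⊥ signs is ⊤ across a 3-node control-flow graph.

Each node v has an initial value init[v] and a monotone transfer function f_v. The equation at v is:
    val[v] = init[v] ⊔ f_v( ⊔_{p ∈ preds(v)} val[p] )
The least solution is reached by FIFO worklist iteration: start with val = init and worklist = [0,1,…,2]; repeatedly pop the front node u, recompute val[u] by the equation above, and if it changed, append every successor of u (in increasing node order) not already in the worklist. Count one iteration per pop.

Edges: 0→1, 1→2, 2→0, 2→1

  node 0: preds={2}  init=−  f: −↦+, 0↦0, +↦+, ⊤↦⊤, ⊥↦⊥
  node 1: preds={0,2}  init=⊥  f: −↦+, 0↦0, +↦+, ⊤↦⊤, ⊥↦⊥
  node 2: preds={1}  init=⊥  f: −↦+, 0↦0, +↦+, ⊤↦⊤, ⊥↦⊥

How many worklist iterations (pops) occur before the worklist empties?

Trace (8 dequeues):
  [1] u=0 | in ⊥ | out − | ==
  [2] u=1 | in − | out + | prev ⊥ | push {}
  [3] u=2 | in + | out + | prev ⊥ | push {0,1}
  [4] u=0 | in + | out ⊤ | prev − | push {}
  [5] u=1 | in ⊤ | out ⊤ | prev + | push {2}
  [6] u=2 | in ⊤ | out ⊤ | prev + | push {0,1}
  [7] u=0 | in ⊤ | out ⊤ | ==
  [8] u=1 | in ⊤ | out ⊤ | ==

Converged values:
  [0] ⊤
  [1] ⊤
  [2] ⊤

8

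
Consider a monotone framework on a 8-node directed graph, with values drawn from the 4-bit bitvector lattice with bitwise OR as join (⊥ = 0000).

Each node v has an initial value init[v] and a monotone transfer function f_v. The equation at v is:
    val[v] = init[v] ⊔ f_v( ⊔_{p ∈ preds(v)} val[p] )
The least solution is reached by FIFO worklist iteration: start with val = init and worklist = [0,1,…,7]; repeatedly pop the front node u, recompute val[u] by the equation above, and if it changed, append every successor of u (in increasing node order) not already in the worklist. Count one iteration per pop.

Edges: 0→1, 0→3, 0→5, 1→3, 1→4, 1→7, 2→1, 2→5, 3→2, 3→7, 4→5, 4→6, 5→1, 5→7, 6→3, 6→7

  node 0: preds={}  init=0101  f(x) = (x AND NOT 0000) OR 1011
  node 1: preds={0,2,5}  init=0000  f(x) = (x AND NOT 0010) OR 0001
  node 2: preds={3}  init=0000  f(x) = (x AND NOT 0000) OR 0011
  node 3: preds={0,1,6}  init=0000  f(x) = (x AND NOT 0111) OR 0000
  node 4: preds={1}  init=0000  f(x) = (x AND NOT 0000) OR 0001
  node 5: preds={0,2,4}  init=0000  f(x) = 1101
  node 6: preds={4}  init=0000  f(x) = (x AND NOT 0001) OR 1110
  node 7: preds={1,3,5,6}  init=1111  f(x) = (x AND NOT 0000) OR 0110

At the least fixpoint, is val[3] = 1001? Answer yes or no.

Trace (13 dequeues):
  [1] u=0 | in 0000 | out 1111 | prev 0101 | push {}
  [2] u=1 | in 1111 | out 1101 | prev 0000 | push {}
  [3] u=2 | in 0000 | out 0011 | prev 0000 | push {1}
  [4] u=3 | in 1111 | out 1000 | prev 0000 | push {2}
  [5] u=4 | in 1101 | out 1101 | prev 0000 | push {}
  [6] u=5 | in 1111 | out 1101 | prev 0000 | push {}
  [7] u=6 | in 1101 | out 1110 | prev 0000 | push {3}
  [8] u=7 | in 1111 | out 1111 | ==
  [9] u=1 | in 1111 | out 1101 | ==
  [10] u=2 | in 1000 | out 1011 | prev 0011 | push {1,5}
  [11] u=3 | in 1111 | out 1000 | ==
  [12] u=1 | in 1111 | out 1101 | ==
  [13] u=5 | in 1111 | out 1101 | ==

Converged values:
  [0] 1111
  [1] 1101
  [2] 1011
  [3] 1000
  [4] 1101
  [5] 1101
  [6] 1110
  [7] 1111

no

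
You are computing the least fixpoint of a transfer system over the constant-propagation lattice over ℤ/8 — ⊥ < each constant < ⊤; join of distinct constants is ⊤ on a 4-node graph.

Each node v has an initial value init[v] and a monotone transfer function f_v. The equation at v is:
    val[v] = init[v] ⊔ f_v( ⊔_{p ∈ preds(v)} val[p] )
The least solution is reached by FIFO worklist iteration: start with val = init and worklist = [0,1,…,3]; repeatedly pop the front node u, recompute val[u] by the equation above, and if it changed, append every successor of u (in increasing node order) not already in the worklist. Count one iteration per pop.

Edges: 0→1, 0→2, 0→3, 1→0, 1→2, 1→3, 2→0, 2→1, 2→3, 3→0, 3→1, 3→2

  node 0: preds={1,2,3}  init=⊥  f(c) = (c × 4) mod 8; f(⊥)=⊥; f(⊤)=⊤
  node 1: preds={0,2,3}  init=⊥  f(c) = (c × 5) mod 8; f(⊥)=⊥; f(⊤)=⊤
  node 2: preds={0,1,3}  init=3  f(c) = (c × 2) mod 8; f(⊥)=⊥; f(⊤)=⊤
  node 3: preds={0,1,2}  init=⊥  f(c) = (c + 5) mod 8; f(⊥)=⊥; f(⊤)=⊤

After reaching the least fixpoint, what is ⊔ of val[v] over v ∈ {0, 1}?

⊤

Trace (8 dequeues):
  [1] u=0 | in 3 | out 4 | prev ⊥ | push {}
  [2] u=1 | in ⊤ | out ⊤ | prev ⊥ | push {0}
  [3] u=2 | in ⊤ | out ⊤ | prev 3 | push {1}
  [4] u=3 | in ⊤ | out ⊤ | prev ⊥ | push {2}
  [5] u=0 | in ⊤ | out ⊤ | prev 4 | push {3}
  [6] u=1 | in ⊤ | out ⊤ | ==
  [7] u=2 | in ⊤ | out ⊤ | ==
  [8] u=3 | in ⊤ | out ⊤ | ==

Converged values:
  [0] ⊤
  [1] ⊤
  [2] ⊤
  [3] ⊤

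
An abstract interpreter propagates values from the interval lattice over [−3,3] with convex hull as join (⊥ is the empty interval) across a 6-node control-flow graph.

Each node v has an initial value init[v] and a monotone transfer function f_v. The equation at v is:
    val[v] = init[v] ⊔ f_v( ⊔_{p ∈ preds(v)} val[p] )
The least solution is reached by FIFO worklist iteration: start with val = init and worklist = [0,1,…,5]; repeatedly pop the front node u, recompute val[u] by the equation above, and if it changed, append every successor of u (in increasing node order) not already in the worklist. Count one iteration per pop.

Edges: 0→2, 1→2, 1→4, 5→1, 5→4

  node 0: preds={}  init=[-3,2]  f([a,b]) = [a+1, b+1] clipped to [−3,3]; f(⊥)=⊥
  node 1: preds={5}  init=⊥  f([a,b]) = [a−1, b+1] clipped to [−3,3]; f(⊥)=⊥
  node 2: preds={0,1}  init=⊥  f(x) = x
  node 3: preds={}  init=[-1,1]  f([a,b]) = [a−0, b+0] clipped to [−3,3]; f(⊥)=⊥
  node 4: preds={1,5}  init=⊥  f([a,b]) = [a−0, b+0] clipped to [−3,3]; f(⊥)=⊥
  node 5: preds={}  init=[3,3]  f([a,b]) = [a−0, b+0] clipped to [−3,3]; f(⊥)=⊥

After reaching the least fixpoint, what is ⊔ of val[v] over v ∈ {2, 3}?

Iteration log — 6 steps:
  step 1. node 0  ⊔preds=⊥  new=[-3,2]  stable
  step 2. node 1  ⊔preds=[3,3]  new=[2,3]  old=⊥  +wl: 
  step 3. node 2  ⊔preds=[-3,3]  new=[-3,3]  old=⊥  +wl: 
  step 4. node 3  ⊔preds=⊥  new=[-1,1]  stable
  step 5. node 4  ⊔preds=[2,3]  new=[2,3]  old=⊥  +wl: 
  step 6. node 5  ⊔preds=⊥  new=[3,3]  stable

Least fixpoint reached:
  node 0: [-3,2]
  node 1: [2,3]
  node 2: [-3,3]
  node 3: [-1,1]
  node 4: [2,3]
  node 5: [3,3]

[-3,3]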